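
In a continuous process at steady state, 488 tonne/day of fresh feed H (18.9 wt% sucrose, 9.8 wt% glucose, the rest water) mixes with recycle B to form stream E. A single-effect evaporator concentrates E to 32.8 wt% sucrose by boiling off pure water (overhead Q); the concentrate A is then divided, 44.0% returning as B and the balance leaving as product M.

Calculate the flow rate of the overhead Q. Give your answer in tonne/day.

Overall sucrose balance (none leaves overhead): sucrose in fresh feed = sucrose in product, i.e. 488×0.189 = (1−0.440)·A·0.328.
A = 92.232/(0.328×0.560) = 502.13 tonne/day.
Recycle B = 0.440×502.13 = 220.94 tonne/day.
Combined feed E = 488 + 220.94 = 708.94 tonne/day.
Overhead Q = E − A = 708.94 − 502.13 = 206.8 tonne/day.

206.8 tonne/day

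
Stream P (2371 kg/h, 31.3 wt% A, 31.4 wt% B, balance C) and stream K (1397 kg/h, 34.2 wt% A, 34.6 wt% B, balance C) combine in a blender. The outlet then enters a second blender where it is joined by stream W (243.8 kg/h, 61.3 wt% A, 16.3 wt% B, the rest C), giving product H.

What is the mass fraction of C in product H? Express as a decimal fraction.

Overall, product flow = 4011.8 kg/h.
C in = 2371×0.373 + 1397×0.312 + 243.8×0.224 = 1374.9 kg/h.
C fraction in H = 0.343.

0.343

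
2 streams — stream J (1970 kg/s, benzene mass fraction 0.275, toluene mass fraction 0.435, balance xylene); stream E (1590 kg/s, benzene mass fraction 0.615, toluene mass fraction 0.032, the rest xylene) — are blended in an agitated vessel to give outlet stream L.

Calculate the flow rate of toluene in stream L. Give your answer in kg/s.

toluene out = toluene in = 1970×0.435 + 1590×0.032 = 907.83 kg/s.

907.8 kg/s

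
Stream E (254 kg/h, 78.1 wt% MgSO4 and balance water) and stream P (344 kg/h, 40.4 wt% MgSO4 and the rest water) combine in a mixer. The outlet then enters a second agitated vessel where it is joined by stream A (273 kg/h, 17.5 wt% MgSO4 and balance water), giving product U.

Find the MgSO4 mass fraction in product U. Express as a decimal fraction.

0.4422

Overall, product flow = 871 kg/h.
MgSO4 in = 254×0.781 + 344×0.404 + 273×0.175 = 385.12 kg/h.
MgSO4 fraction in U = 0.4422.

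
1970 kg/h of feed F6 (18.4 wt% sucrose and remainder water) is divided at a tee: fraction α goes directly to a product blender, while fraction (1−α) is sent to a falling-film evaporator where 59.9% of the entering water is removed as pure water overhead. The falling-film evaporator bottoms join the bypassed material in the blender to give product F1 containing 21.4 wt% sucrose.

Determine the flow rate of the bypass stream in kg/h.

All 1970×0.184 = 362.48 kg/h of sucrose reaches F1, so F1 = 362.48/0.214 = 1693.8 kg/h and vapour = 276.17 kg/h.
The evaporator receives (1−α)·1970 of feed at 0.816 water and removes 0.599 of that water:
0.599×0.816×(1−α)×1970 = 276.17
(1−α) = 276.17/962.9 = 0.2868;  α = 0.7132.
Bypass flow = 0.7132×1970 = 1405 kg/h.

1405 kg/h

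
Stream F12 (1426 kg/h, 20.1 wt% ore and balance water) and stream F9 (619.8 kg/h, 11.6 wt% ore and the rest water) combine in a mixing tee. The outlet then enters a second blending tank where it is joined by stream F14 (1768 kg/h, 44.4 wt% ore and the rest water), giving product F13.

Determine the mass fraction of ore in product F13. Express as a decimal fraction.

0.2998

Overall, product flow = 3813.8 kg/h.
ore in = 1426×0.201 + 619.8×0.116 + 1768×0.444 = 1143.5 kg/h.
ore fraction in F13 = 0.2998.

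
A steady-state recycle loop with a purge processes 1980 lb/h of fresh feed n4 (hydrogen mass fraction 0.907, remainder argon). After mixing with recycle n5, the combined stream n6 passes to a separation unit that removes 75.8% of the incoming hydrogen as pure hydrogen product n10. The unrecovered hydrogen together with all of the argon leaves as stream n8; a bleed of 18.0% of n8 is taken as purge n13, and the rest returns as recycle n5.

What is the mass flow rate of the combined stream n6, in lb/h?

3263 lb/h

argon enters only via n4 and leaves only via the purge: 1980×0.093 = 0.180×(argon in n8), and the separation unit passes all argon, so argon in n6 = argon in n8 = 1023 lb/h.
hydrogen in n6: m_A = 1980×0.907 + (1−0.180)·(1−0.758)·m_A, so m_A = 1795.9/0.8016 = 2240.5 lb/h.
n6 = 2240.5 + 1023 = 3263.5 lb/h.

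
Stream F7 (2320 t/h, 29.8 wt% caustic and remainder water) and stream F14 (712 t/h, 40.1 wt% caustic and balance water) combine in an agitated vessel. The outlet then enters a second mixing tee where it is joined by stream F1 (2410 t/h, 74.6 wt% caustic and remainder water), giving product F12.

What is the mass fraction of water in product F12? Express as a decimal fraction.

Overall, product flow = 5442 t/h.
water in = 2320×0.702 + 712×0.599 + 2410×0.254 = 2667.3 t/h.
water fraction in F12 = 0.490.

0.490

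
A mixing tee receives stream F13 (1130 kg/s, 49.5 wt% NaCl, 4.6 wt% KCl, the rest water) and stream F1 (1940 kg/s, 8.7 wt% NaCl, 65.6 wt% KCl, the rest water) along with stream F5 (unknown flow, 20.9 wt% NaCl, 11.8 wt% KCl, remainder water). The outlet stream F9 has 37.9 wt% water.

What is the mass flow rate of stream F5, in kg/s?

497.6 kg/s

Let F5 be the unknown flow. Total out = 3070 + F5.
water balance: 1017.2 + 0.673·F5 = 0.379·(3070 + F5)
(0.673 − 0.379)·F5 = 0.379×3070 − 1017.2 = 146.28
F5 = 146.28 / 0.294 = 497.55 kg/s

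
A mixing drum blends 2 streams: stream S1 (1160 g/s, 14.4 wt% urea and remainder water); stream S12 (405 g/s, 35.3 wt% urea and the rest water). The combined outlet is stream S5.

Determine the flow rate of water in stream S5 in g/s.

water out = water in = 1160×0.856 + 405×0.647 = 1255 g/s.

1255 g/s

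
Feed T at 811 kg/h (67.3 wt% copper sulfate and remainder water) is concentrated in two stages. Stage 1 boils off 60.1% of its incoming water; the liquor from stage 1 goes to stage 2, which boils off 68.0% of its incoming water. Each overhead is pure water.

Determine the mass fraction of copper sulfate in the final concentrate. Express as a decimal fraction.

0.942

water in feed = 811×0.327 = 265.2 kg/h.
After stage 1: water left = (1−0.601)×265.2 = 105.81; stream total = 651.62 kg/h.
After stage 2: water left = (1−0.680)×105.81 = 33.86; final concentrate = 579.66 kg/h.
copper sulfate fraction = 545.8/579.66 = 0.942.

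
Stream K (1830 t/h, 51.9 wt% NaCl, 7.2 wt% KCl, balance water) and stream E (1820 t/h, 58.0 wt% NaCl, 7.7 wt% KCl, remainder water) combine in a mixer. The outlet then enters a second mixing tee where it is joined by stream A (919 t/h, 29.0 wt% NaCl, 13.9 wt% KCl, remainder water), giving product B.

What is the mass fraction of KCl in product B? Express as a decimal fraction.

Overall, product flow = 4569 t/h.
KCl in = 1830×0.072 + 1820×0.077 + 919×0.139 = 399.64 t/h.
KCl fraction in B = 0.0875.

0.0875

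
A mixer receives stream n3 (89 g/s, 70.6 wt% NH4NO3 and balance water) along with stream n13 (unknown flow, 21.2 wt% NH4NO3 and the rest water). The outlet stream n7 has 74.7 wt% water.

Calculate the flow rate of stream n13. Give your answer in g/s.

Let n13 be the unknown flow. Total out = 89 + n13.
water balance: 26.166 + 0.788·n13 = 0.747·(89 + n13)
(0.788 − 0.747)·n13 = 0.747×89 − 26.166 = 40.317
n13 = 40.317 / 0.041 = 983.34 g/s

983.3 g/s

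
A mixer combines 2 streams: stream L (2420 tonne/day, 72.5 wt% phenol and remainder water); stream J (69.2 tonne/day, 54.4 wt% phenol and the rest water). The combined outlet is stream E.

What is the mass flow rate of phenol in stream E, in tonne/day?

1792 tonne/day

phenol out = phenol in = 2420×0.725 + 69.2×0.544 = 1792.1 tonne/day.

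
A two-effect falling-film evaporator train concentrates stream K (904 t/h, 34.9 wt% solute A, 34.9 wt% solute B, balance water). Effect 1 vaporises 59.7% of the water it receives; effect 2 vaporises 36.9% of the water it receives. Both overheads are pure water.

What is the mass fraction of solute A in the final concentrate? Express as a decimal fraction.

0.450

water in feed = 904×0.302 = 273.01 t/h.
After stage 1: water left = (1−0.597)×273.01 = 110.02; stream total = 741.01 t/h.
After stage 2: water left = (1−0.369)×110.02 = 69.424; final concentrate = 700.42 t/h.
solute A fraction = 315.5/700.42 = 0.450.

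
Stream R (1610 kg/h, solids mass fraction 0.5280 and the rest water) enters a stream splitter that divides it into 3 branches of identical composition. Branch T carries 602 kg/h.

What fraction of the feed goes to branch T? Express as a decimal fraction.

Fraction to T = 602/1610 = 0.3739.

0.374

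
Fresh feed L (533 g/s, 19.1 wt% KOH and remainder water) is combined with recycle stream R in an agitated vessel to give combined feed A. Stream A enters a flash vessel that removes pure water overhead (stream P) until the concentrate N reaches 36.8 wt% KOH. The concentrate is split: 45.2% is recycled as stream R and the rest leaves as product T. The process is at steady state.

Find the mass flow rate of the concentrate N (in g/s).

504.8 g/s

Overall KOH balance (none leaves overhead): KOH in fresh feed = KOH in product, i.e. 533×0.191 = (1−0.452)·N·0.368.
N = 101.8/(0.368×0.548) = 504.81 g/s.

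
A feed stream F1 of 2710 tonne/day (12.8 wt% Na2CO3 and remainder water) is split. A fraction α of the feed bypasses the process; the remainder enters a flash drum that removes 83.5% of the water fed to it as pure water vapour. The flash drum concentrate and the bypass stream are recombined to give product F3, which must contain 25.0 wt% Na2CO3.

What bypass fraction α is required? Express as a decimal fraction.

All 2710×0.128 = 346.88 tonne/day of Na2CO3 reaches F3, so F3 = 346.88/0.250 = 1387.5 tonne/day and vapour = 1322.5 tonne/day.
The evaporator receives (1−α)·2710 of feed at 0.872 water and removes 0.835 of that water:
0.835×0.872×(1−α)×2710 = 1322.5
(1−α) = 1322.5/1973.2 = 0.6702;  α = 0.3298.

0.330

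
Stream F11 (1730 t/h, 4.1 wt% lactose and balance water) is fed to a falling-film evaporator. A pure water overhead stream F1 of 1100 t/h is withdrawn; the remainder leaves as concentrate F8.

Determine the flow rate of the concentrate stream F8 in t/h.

Concentrate = 1730 − 1100 = 630 t/h.

630 t/h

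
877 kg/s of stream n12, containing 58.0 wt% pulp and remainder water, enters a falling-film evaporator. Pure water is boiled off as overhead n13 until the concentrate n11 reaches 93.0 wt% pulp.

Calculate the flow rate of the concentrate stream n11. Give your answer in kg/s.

pulp is conserved: 877×0.580 = 508.66 kg/s all reports to the concentrate.
Concentrate = 508.66/(target fraction) = 546.95 kg/s.

546.9 kg/s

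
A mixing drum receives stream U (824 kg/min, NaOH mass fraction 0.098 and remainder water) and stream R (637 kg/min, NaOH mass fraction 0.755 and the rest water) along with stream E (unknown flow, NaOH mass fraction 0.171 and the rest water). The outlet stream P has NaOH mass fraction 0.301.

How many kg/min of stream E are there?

937.9 kg/min

Let E be the unknown flow. Total out = 1461 + E.
NaOH balance: 561.69 + 0.171·E = 0.301·(1461 + E)
(0.171 − 0.301)·E = 0.301×1461 − 561.69 = -121.93
E = -121.93 / -0.130 = 937.89 kg/min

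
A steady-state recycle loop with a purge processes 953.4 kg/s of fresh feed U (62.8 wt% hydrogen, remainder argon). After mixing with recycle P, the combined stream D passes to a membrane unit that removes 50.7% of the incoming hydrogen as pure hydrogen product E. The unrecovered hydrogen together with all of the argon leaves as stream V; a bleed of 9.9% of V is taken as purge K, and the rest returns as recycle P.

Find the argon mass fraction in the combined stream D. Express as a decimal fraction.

0.7688

argon enters only via U and leaves only via the purge: 953.4×0.372 = 0.099×(argon in V), and the membrane unit passes all argon, so argon in D = argon in V = 3582.5 kg/s.
hydrogen in D: m_A = 953.4×0.628 + (1−0.099)·(1−0.507)·m_A, so m_A = 598.74/0.5558 = 1077.2 kg/s.
D = 1077.2 + 3582.5 = 4659.7 kg/s.
argon fraction in D = 3582.5/4659.7 = 0.7688.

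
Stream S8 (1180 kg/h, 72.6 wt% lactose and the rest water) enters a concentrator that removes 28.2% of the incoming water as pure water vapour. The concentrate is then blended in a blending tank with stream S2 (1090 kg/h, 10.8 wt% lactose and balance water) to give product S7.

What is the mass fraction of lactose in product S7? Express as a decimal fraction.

0.447

Vapour removed = 0.282×0.274×1180 = 91.176 kg/h; concentrate = 1088.8 kg/h.
lactose reaching the mixer = 856.68 (from concentrate) + 1090×0.108 = 974.4 kg/h.
Product flow = 1088.8 + 1090 = 2178.8 kg/h; lactose fraction = 0.447.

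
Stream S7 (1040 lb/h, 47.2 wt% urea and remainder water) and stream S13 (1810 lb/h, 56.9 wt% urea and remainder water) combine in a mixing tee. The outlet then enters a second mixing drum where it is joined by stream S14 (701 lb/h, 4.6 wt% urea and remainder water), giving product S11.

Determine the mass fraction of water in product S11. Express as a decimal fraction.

Overall, product flow = 3551 lb/h.
water in = 1040×0.528 + 1810×0.431 + 701×0.954 = 1998 lb/h.
water fraction in S11 = 0.563.

0.563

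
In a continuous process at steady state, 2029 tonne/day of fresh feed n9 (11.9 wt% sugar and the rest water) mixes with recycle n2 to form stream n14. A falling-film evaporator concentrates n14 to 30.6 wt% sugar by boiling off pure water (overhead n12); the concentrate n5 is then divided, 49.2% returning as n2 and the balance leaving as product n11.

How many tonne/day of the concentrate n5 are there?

Overall sugar balance (none leaves overhead): sugar in fresh feed = sugar in product, i.e. 2029×0.119 = (1−0.492)·n5·0.306.
n5 = 241.45/(0.306×0.508) = 1553.3 tonne/day.

1553 tonne/day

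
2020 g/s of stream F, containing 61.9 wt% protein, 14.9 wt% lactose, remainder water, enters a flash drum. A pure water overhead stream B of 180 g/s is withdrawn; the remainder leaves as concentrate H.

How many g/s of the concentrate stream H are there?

1840 g/s

Concentrate = 2020 − 180 = 1840 g/s.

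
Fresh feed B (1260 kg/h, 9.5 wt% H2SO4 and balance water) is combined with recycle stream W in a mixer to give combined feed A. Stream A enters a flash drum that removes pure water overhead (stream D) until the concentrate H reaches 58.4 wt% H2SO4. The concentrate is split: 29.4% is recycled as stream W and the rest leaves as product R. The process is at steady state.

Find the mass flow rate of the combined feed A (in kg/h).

1345 kg/h

Overall H2SO4 balance (none leaves overhead): H2SO4 in fresh feed = H2SO4 in product, i.e. 1260×0.095 = (1−0.294)·H·0.584.
H = 119.7/(0.584×0.706) = 290.32 kg/h.
Recycle W = 0.294×290.32 = 85.354 kg/h.
Combined feed A = 1260 + 85.354 = 1345.4 kg/h.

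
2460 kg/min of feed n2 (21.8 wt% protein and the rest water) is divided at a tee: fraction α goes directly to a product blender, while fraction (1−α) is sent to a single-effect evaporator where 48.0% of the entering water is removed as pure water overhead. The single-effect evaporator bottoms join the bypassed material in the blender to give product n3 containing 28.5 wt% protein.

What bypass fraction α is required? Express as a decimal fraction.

All 2460×0.218 = 536.28 kg/min of protein reaches n3, so n3 = 536.28/0.285 = 1881.7 kg/min and vapour = 578.32 kg/min.
The evaporator receives (1−α)·2460 of feed at 0.782 water and removes 0.480 of that water:
0.480×0.782×(1−α)×2460 = 578.32
(1−α) = 578.32/923.39 = 0.6263;  α = 0.3737.

0.374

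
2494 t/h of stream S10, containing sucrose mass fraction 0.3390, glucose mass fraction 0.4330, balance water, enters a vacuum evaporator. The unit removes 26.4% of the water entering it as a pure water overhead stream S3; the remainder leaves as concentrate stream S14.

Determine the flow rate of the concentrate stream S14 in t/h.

2344 t/h

water entering = 2494×0.228 = 568.63 t/h; overhead removed = 0.264×568.63 = 150.12 t/h.
Concentrate = 2494 − 150.12 = 2343.9 t/h.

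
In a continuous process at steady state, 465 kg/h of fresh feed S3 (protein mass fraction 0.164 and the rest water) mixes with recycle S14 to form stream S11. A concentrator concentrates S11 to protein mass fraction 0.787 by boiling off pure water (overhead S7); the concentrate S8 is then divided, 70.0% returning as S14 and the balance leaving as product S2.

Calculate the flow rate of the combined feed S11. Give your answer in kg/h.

Overall protein balance (none leaves overhead): protein in fresh feed = protein in product, i.e. 465×0.164 = (1−0.700)·S8·0.787.
S8 = 76.26/(0.787×0.300) = 323 kg/h.
Recycle S14 = 0.700×323 = 226.1 kg/h.
Combined feed S11 = 465 + 226.1 = 691.1 kg/h.

691.1 kg/h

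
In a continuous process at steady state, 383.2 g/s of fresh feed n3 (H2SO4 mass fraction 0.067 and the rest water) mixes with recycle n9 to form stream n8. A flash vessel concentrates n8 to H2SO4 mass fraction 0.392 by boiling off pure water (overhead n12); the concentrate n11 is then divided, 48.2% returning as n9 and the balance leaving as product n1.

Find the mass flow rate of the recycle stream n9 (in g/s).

60.94 g/s

Overall H2SO4 balance (none leaves overhead): H2SO4 in fresh feed = H2SO4 in product, i.e. 383.2×0.067 = (1−0.482)·n11·0.392.
n11 = 25.674/(0.392×0.518) = 126.44 g/s.
Recycle n9 = 0.482×126.44 = 60.944 g/s.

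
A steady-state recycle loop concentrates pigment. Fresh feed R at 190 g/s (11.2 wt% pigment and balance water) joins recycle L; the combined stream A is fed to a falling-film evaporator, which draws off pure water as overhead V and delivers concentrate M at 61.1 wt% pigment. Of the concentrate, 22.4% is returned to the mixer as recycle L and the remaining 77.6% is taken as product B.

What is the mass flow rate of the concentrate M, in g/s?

44.88 g/s

Overall pigment balance (none leaves overhead): pigment in fresh feed = pigment in product, i.e. 190×0.112 = (1−0.224)·M·0.611.
M = 21.28/(0.611×0.776) = 44.882 g/s.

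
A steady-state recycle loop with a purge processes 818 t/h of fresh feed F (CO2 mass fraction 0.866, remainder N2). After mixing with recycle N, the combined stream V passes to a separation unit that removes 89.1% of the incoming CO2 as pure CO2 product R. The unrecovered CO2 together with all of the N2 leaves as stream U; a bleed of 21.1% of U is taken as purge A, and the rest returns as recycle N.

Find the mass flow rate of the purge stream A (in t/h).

N2 enters only via F and leaves only via the purge: 818×0.134 = 0.211×(N2 in U), and the separation unit passes all N2, so N2 in V = N2 in U = 519.49 t/h.
CO2 in V: m_A = 818×0.866 + (1−0.211)·(1−0.891)·m_A, so m_A = 708.39/0.9140 = 775.04 t/h.
U = (1−0.891)×775.04 + 519.49 = 603.97 t/h.
Purge A = 0.211×603.97 = 127.44 t/h.

127.4 t/h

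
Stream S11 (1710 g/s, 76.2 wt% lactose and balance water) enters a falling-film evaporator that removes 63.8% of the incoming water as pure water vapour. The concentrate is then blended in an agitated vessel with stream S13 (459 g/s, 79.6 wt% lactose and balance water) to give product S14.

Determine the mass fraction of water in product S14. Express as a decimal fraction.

0.126

Vapour removed = 0.638×0.238×1710 = 259.65 g/s; concentrate = 1450.3 g/s.
water reaching the mixer = 147.33 (from concentrate) + 459×0.204 = 240.96 g/s.
Product flow = 1450.3 + 459 = 1909.3 g/s; water fraction = 0.126.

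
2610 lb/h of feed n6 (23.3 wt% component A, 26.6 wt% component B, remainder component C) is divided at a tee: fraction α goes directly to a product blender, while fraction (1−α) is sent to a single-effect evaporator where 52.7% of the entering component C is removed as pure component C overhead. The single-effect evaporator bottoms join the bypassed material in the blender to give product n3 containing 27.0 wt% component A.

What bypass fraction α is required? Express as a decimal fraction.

All 2610×0.233 = 608.13 lb/h of component A reaches n3, so n3 = 608.13/0.270 = 2252.3 lb/h and vapour = 357.67 lb/h.
The evaporator receives (1−α)·2610 of feed at 0.501 component C and removes 0.527 of that component C:
0.527×0.501×(1−α)×2610 = 357.67
(1−α) = 357.67/689.11 = 0.5190;  α = 0.4810.

0.481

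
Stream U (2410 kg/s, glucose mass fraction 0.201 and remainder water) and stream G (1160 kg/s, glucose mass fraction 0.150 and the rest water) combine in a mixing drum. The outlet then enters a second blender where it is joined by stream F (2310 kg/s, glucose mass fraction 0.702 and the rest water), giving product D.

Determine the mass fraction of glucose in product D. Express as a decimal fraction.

0.388

Overall, product flow = 5880 kg/s.
glucose in = 2410×0.201 + 1160×0.150 + 2310×0.702 = 2280 kg/s.
glucose fraction in D = 0.388.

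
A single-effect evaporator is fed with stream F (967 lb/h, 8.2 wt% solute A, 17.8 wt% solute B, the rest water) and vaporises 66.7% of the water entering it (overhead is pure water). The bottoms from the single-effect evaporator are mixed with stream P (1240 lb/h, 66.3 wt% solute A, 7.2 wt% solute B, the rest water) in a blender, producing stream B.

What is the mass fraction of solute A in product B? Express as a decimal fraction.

Vapour removed = 0.667×0.740×967 = 477.29 lb/h; concentrate = 489.71 lb/h.
solute A reaching the mixer = 79.294 (from concentrate) + 1240×0.663 = 901.41 lb/h.
Product flow = 489.71 + 1240 = 1729.7 lb/h; solute A fraction = 0.5211.

0.5211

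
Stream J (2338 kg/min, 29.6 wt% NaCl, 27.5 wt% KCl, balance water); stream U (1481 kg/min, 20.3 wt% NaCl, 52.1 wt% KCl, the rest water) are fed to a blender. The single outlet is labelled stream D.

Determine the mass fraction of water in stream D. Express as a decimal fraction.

Total flow out = 2338 + 1481 = 3819 kg/min.
water in = 2338×0.429 + 1481×0.276 = 1411.8 kg/min.
water mass fraction in D = 1411.8/3819 = 0.370.

0.370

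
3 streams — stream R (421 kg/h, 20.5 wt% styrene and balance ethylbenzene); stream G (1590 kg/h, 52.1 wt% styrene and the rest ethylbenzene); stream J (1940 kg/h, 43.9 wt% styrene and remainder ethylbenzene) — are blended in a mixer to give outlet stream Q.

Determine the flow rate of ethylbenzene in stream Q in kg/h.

2185 kg/h

ethylbenzene out = ethylbenzene in = 421×0.795 + 1590×0.479 + 1940×0.561 = 2184.6 kg/h.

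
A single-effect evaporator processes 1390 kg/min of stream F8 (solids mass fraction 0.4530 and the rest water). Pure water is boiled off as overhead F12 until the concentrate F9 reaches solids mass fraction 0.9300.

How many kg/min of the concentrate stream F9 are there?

solids is conserved: 1390×0.453 = 629.67 kg/min all reports to the concentrate.
Concentrate = 629.67/(target fraction) = 677.06 kg/min.

677.1 kg/min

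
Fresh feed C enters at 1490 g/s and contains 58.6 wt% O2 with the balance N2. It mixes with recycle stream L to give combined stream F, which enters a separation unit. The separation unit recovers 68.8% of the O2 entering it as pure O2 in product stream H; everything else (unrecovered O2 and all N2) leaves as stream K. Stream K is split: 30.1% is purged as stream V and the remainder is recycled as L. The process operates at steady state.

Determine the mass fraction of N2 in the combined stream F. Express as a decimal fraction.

N2 enters only via C and leaves only via the purge: 1490×0.414 = 0.301×(N2 in K), and the separation unit passes all N2, so N2 in F = N2 in K = 2049.4 g/s.
O2 in F: m_A = 1490×0.586 + (1−0.301)·(1−0.688)·m_A, so m_A = 873.14/0.7819 = 1116.7 g/s.
F = 1116.7 + 2049.4 = 3166 g/s.
N2 fraction in F = 2049.4/3166 = 0.647.

0.647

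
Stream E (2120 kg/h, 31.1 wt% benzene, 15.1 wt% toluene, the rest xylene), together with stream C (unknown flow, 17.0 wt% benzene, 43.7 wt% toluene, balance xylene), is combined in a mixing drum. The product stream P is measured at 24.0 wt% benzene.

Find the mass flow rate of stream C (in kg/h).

Let C be the unknown flow. Total out = 2120 + C.
benzene balance: 659.32 + 0.170·C = 0.240·(2120 + C)
(0.170 − 0.240)·C = 0.240×2120 − 659.32 = -150.52
C = -150.52 / -0.070 = 2150.3 kg/h

2150 kg/h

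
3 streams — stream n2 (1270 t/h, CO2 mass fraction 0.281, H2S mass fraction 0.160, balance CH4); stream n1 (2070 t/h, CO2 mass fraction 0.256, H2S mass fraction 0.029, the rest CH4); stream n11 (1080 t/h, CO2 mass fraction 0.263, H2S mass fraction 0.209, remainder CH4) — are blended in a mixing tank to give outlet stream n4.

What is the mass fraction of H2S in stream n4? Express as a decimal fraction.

Total flow out = 1270 + 2070 + 1080 = 4420 t/h.
H2S in = 1270×0.160 + 2070×0.029 + 1080×0.209 = 488.95 t/h.
H2S mass fraction in n4 = 488.95/4420 = 0.111.

0.111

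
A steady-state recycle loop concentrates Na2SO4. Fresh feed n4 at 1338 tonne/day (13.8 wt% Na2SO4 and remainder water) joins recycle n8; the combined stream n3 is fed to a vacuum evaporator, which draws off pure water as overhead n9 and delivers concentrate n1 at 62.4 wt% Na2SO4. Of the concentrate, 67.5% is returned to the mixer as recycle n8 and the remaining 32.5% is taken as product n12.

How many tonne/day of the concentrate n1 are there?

910.5 tonne/day

Overall Na2SO4 balance (none leaves overhead): Na2SO4 in fresh feed = Na2SO4 in product, i.e. 1338×0.138 = (1−0.675)·n1·0.624.
n1 = 184.64/(0.624×0.325) = 910.47 tonne/day.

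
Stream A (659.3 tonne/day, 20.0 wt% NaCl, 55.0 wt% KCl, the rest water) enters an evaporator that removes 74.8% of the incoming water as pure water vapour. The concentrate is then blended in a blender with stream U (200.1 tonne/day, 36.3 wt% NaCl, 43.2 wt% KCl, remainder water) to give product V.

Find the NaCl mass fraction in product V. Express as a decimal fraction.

0.2778

Vapour removed = 0.748×0.250×659.3 = 123.29 tonne/day; concentrate = 536.01 tonne/day.
NaCl reaching the mixer = 131.86 (from concentrate) + 200.1×0.363 = 204.5 tonne/day.
Product flow = 536.01 + 200.1 = 736.11 tonne/day; NaCl fraction = 0.2778.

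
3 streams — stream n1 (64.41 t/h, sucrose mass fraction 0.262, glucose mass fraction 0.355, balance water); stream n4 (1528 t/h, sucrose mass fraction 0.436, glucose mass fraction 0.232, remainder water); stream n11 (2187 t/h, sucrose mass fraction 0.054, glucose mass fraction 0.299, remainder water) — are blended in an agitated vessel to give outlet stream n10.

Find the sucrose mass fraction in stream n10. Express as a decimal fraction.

0.212

Total flow out = 64.41 + 1528 + 2187 = 3779.4 t/h.
sucrose in = 64.41×0.262 + 1528×0.436 + 2187×0.054 = 801.18 t/h.
sucrose mass fraction in n10 = 801.18/3779.4 = 0.212.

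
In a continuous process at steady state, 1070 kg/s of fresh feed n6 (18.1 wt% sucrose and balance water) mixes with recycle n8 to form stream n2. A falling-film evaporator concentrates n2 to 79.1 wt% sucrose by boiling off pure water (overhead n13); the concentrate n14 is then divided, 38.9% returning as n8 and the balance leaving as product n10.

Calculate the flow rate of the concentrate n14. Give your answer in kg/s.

Overall sucrose balance (none leaves overhead): sucrose in fresh feed = sucrose in product, i.e. 1070×0.181 = (1−0.389)·n14·0.791.
n14 = 193.67/(0.791×0.611) = 400.72 kg/s.

400.7 kg/s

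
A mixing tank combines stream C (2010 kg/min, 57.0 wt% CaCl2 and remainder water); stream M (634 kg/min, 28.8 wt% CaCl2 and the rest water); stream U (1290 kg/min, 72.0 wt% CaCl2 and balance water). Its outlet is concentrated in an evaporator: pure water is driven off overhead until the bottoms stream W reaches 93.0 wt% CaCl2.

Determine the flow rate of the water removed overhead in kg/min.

1507 kg/min

CaCl2 entering = 2010×0.570 + 634×0.288 + 1290×0.720 = 2257.1 kg/min.
All CaCl2 reports to W, so W = 2257.1/0.930 = 2427 kg/min.
Total feed = 3934 kg/min; overhead = 3934 − 2427 = 1507 kg/min.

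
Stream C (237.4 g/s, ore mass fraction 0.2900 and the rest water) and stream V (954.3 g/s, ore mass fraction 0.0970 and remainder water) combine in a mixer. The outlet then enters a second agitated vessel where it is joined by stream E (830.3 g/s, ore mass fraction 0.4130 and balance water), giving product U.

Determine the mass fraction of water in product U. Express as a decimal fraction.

Overall, product flow = 2022 g/s.
water in = 237.4×0.710 + 954.3×0.903 + 830.3×0.587 = 1517.7 g/s.
water fraction in U = 0.7506.

0.7506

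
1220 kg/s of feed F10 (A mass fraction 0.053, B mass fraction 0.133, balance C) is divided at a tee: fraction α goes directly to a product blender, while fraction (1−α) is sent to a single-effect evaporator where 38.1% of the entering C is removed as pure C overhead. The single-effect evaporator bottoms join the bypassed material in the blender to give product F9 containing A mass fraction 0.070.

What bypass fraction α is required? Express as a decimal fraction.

0.217

All 1220×0.053 = 64.66 kg/s of A reaches F9, so F9 = 64.66/0.070 = 923.71 kg/s and vapour = 296.29 kg/s.
The evaporator receives (1−α)·1220 of feed at 0.814 C and removes 0.381 of that C:
0.381×0.814×(1−α)×1220 = 296.29
(1−α) = 296.29/378.36 = 0.7831;  α = 0.2169.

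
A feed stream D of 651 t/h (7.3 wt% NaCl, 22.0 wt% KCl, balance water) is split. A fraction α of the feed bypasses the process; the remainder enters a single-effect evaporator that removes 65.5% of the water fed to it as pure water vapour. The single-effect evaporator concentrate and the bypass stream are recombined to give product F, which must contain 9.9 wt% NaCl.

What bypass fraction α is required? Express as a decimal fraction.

All 651×0.073 = 47.523 t/h of NaCl reaches F, so F = 47.523/0.099 = 480.03 t/h and vapour = 170.97 t/h.
The evaporator receives (1−α)·651 of feed at 0.707 water and removes 0.655 of that water:
0.655×0.707×(1−α)×651 = 170.97
(1−α) = 170.97/301.47 = 0.5671;  α = 0.4329.

0.433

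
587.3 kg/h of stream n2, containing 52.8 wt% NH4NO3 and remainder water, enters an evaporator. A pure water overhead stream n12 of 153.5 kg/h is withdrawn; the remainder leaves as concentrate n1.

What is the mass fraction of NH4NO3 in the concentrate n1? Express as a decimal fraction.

NH4NO3 is not removed: 587.3×0.528 = 310.09 kg/h of NH4NO3 enters n1.
Concentrate = 587.3 − 153.5 = 433.8 kg/h.
Mass fraction = 310.09/433.8 = 0.7148.

0.7148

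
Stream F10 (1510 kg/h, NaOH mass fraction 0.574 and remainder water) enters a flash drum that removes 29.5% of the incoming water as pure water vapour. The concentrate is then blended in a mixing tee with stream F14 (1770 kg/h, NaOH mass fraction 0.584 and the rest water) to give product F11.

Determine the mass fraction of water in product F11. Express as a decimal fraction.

0.385

Vapour removed = 0.295×0.426×1510 = 189.76 kg/h; concentrate = 1320.2 kg/h.
water reaching the mixer = 453.5 (from concentrate) + 1770×0.416 = 1189.8 kg/h.
Product flow = 1320.2 + 1770 = 3090.2 kg/h; water fraction = 0.385.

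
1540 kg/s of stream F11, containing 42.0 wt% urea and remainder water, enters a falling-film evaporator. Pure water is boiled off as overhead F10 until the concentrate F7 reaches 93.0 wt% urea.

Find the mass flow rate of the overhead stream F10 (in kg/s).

urea is conserved: 1540×0.420 = 646.8 kg/s all reports to the concentrate.
Concentrate = 646.8/(target fraction) = 695.48 kg/s.
Overhead = 1540 − 695.48 = 844.52 kg/s.

844.5 kg/s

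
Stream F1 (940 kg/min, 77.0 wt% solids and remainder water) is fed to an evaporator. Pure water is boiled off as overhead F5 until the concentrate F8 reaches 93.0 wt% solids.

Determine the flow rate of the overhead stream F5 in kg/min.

solids is conserved: 940×0.770 = 723.8 kg/min all reports to the concentrate.
Concentrate = 723.8/(target fraction) = 778.28 kg/min.
Overhead = 940 − 778.28 = 161.72 kg/min.

161.7 kg/min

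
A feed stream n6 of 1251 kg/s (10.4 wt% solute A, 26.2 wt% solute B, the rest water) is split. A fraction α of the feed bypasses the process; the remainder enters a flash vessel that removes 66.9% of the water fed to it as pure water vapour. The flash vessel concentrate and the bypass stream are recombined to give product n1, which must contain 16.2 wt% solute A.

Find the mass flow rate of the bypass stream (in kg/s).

195 kg/s

All 1251×0.104 = 130.1 kg/s of solute A reaches n1, so n1 = 130.1/0.162 = 803.11 kg/s and vapour = 447.89 kg/s.
The evaporator receives (1−α)·1251 of feed at 0.634 water and removes 0.669 of that water:
0.669×0.634×(1−α)×1251 = 447.89
(1−α) = 447.89/530.61 = 0.8441;  α = 0.1559.
Bypass flow = 0.1559×1251 = 195.02 kg/s.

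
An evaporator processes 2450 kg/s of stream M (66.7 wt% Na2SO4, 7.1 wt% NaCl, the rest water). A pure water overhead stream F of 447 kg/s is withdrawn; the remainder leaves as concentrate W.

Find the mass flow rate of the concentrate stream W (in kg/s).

2003 kg/s

Concentrate = 2450 − 447 = 2003 kg/s.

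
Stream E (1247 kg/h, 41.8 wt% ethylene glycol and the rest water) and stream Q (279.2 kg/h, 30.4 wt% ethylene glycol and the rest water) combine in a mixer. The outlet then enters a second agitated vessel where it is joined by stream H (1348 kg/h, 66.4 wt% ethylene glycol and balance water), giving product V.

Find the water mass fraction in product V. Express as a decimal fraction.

Overall, product flow = 2874.2 kg/h.
water in = 1247×0.582 + 279.2×0.696 + 1348×0.336 = 1373 kg/h.
water fraction in V = 0.478.

0.478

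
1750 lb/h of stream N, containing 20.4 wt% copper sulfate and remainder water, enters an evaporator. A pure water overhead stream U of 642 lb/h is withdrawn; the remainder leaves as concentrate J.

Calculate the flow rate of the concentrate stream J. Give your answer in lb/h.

1108 lb/h

Concentrate = 1750 − 642 = 1108 lb/h.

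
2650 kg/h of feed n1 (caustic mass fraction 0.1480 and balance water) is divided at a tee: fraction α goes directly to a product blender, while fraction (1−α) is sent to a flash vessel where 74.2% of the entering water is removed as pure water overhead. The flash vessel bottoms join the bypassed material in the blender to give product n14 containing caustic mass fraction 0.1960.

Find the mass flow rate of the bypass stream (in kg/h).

1623 kg/h

All 2650×0.148 = 392.2 kg/h of caustic reaches n14, so n14 = 392.2/0.196 = 2001 kg/h and vapour = 648.98 kg/h.
The evaporator receives (1−α)·2650 of feed at 0.852 water and removes 0.742 of that water:
0.742×0.852×(1−α)×2650 = 648.98
(1−α) = 648.98/1675.3 = 0.3874;  α = 0.6126.
Bypass flow = 0.6126×2650 = 1623.4 kg/h.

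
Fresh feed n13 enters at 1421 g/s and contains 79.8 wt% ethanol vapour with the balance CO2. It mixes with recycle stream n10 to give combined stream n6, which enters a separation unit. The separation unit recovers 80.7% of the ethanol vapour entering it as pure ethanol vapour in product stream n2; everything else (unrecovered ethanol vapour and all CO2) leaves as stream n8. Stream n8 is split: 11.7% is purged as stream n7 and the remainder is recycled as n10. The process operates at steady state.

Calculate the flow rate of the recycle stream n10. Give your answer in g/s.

CO2 enters only via n13 and leaves only via the purge: 1421×0.202 = 0.117×(CO2 in n8), and the separation unit passes all CO2, so CO2 in n6 = CO2 in n8 = 2453.4 g/s.
ethanol vapour in n6: m_A = 1421×0.798 + (1−0.117)·(1−0.807)·m_A, so m_A = 1134/0.8296 = 1366.9 g/s.
n8 = (1−0.807)×1366.9 + 2453.4 = 2717.2 g/s.
Recycle n10 = (1−0.117)×2717.2 = 2399.3 g/s.

2399 g/s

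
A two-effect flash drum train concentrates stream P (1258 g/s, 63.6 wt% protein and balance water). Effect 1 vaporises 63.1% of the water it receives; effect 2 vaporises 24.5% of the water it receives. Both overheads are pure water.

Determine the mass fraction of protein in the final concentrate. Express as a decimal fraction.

0.862

water in feed = 1258×0.364 = 457.91 g/s.
After stage 1: water left = (1−0.631)×457.91 = 168.97; stream total = 969.06 g/s.
After stage 2: water left = (1−0.245)×168.97 = 127.57; final concentrate = 927.66 g/s.
protein fraction = 800.09/927.66 = 0.862.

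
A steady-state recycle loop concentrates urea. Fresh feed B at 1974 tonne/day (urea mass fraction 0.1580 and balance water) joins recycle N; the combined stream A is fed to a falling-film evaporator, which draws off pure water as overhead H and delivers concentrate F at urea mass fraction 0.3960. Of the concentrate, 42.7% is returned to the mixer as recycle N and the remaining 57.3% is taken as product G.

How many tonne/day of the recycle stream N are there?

Overall urea balance (none leaves overhead): urea in fresh feed = urea in product, i.e. 1974×0.158 = (1−0.427)·F·0.396.
F = 311.89/(0.396×0.573) = 1374.5 tonne/day.
Recycle N = 0.427×1374.5 = 586.92 tonne/day.

586.9 tonne/day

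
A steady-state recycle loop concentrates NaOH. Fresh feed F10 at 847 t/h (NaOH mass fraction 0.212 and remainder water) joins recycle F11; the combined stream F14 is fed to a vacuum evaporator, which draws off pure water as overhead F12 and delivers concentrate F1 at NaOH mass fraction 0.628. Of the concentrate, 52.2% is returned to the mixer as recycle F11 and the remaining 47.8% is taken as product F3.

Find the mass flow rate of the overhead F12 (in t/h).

561.1 t/h

Overall NaOH balance (none leaves overhead): NaOH in fresh feed = NaOH in product, i.e. 847×0.212 = (1−0.522)·F1·0.628.
F1 = 179.56/(0.628×0.478) = 598.18 t/h.
Recycle F11 = 0.522×598.18 = 312.25 t/h.
Combined feed F14 = 847 + 312.25 = 1159.2 t/h.
Overhead F12 = F14 − F1 = 1159.2 − 598.18 = 561.07 t/h.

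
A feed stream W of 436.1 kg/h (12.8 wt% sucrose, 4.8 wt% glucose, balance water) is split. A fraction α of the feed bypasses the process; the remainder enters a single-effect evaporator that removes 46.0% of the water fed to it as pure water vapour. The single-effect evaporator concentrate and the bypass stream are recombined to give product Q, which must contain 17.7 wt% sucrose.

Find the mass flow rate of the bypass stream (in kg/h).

117.6 kg/h

All 436.1×0.128 = 55.821 kg/h of sucrose reaches Q, so Q = 55.821/0.177 = 315.37 kg/h and vapour = 120.73 kg/h.
The evaporator receives (1−α)·436.1 of feed at 0.824 water and removes 0.460 of that water:
0.460×0.824×(1−α)×436.1 = 120.73
(1−α) = 120.73/165.3 = 0.7304;  α = 0.2696.
Bypass flow = 0.2696×436.1 = 117.59 kg/h.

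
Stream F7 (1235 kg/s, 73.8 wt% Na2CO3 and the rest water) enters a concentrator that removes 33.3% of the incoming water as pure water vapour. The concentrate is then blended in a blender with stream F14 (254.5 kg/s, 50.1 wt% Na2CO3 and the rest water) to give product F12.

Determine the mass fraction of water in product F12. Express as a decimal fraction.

Vapour removed = 0.333×0.262×1235 = 107.75 kg/s; concentrate = 1127.3 kg/s.
water reaching the mixer = 215.82 (from concentrate) + 254.5×0.499 = 342.82 kg/s.
Product flow = 1127.3 + 254.5 = 1381.8 kg/s; water fraction = 0.248.

0.248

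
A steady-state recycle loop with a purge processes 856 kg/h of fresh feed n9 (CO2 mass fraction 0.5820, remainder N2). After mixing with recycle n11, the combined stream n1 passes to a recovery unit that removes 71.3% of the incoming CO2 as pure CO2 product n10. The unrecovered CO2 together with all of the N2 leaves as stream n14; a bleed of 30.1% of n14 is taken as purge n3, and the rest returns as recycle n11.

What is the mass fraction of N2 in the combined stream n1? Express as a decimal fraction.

N2 enters only via n9 and leaves only via the purge: 856×0.418 = 0.301×(N2 in n14), and the recovery unit passes all N2, so N2 in n1 = N2 in n14 = 1188.7 kg/h.
CO2 in n1: m_A = 856×0.582 + (1−0.301)·(1−0.713)·m_A, so m_A = 498.19/0.7994 = 623.22 kg/h.
n1 = 623.22 + 1188.7 = 1811.9 kg/h.
N2 fraction in n1 = 1188.7/1811.9 = 0.6561.

0.6561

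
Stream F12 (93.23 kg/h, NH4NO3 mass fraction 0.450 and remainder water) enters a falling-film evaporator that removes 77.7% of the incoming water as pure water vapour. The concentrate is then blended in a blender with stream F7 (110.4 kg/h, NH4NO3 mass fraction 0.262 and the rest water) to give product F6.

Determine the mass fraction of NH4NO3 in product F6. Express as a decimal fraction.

0.433

Vapour removed = 0.777×0.550×93.23 = 39.842 kg/h; concentrate = 53.388 kg/h.
NH4NO3 reaching the mixer = 41.954 (from concentrate) + 110.4×0.262 = 70.878 kg/h.
Product flow = 53.388 + 110.4 = 163.79 kg/h; NH4NO3 fraction = 0.433.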